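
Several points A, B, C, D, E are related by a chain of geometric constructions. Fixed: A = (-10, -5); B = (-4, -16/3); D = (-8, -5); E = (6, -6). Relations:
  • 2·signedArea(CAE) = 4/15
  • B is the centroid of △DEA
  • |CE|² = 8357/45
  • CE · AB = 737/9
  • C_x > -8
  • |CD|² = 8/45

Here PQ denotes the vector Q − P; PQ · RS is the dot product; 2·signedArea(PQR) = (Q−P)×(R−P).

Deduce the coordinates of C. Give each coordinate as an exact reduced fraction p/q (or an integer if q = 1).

C = (-38/5, -77/15)

1. C_x = -38/5  [2·signedArea(CAE) = 4/15 ∩ CE · AB = 737/9]
2. C_y = -77/15  [2·signedArea(CAE) = 4/15 ∩ CE · AB = 737/9]
   → C = (-38/5, -77/15)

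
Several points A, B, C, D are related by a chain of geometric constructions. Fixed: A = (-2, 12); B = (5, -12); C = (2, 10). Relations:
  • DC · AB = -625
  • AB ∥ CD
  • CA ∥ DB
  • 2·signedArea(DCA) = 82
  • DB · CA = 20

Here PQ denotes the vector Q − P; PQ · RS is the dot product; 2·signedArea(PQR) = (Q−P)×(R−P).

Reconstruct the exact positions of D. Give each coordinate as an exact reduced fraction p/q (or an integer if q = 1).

D = (9, -14)

1. D_x = 9  [CA ∥ DB ∩ AB ∥ CD]
2. D_y = -14  [CA ∥ DB ∩ AB ∥ CD]
   → D = (9, -14)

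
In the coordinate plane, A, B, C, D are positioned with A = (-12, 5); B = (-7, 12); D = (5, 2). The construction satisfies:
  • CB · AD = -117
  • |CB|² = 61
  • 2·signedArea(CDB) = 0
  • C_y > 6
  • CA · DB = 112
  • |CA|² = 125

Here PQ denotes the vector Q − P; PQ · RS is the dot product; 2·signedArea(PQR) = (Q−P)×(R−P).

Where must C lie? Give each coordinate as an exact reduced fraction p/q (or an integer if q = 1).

1. C_x = -1  [2·signedArea(CDB) = 0 ∩ CA · DB = 112]
2. C_y = 7  [2·signedArea(CDB) = 0 ∩ CA · DB = 112]
   → C = (-1, 7)

C = (-1, 7)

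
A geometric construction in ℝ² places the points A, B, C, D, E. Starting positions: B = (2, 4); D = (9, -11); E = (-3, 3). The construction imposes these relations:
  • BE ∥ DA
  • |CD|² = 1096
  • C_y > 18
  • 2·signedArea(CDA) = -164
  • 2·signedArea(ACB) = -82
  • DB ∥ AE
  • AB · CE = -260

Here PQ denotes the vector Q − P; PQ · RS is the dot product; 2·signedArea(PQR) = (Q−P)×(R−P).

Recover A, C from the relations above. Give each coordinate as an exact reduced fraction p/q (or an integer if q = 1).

A = (4, -12)
C = (-5, 19)

1. A_x = 4  [DB ∥ AE ∩ BE ∥ DA]
2. A_y = -12  [DB ∥ AE ∩ BE ∥ DA]
   → A = (4, -12)
3. C_x = -5  [2·signedArea(CDA) = -164 ∩ AB · CE = -260]
4. C_y = 19  [2·signedArea(CDA) = -164 ∩ AB · CE = -260]
   → C = (-5, 19)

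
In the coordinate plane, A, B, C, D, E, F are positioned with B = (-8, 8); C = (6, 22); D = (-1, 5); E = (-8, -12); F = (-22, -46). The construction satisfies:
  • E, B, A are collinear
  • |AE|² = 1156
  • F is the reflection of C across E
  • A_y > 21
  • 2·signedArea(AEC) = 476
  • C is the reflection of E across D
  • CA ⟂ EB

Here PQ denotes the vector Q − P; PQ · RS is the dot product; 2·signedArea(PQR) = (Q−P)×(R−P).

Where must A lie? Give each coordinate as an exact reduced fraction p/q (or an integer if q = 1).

A = (-8, 22)

1. A_x = -8  [E, B, A are collinear ∩ CA ⟂ EB]
2. A_y = 22  [E, B, A are collinear ∩ CA ⟂ EB]
   → A = (-8, 22)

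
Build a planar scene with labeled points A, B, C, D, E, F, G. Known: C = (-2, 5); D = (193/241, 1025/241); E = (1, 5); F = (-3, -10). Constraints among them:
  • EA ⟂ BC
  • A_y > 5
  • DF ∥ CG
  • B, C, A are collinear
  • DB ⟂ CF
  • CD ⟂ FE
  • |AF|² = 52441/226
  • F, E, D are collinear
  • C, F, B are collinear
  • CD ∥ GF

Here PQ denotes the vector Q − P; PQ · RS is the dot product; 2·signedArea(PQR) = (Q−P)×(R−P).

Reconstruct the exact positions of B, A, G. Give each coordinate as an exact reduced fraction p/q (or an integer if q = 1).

1. B_x = -110957/54466  [C, F, B are collinear ∩ DB ⟂ CF]
2. B_y = 241955/54466  [C, F, B are collinear ∩ DB ⟂ CF]
   → B = (-110957/54466, 241955/54466)
3. A_x = -449/226  [B, C, A are collinear ∩ EA ⟂ BC]
4. A_y = 1175/226  [B, C, A are collinear ∩ EA ⟂ BC]
   → A = (-449/226, 1175/226)
5. G_x = -1398/241  [CD ∥ GF ∩ DF ∥ CG]
6. G_y = -2230/241  [CD ∥ GF ∩ DF ∥ CG]
   → G = (-1398/241, -2230/241)

A = (-449/226, 1175/226)
B = (-110957/54466, 241955/54466)
G = (-1398/241, -2230/241)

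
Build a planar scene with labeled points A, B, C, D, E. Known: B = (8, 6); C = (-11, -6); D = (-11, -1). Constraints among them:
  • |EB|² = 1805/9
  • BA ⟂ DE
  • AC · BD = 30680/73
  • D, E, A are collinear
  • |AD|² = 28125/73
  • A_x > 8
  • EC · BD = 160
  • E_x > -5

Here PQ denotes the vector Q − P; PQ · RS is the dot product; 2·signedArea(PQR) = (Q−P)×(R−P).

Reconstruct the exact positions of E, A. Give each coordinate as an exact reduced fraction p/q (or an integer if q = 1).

1. E_x = -14/3  [line 19·x + 7·y + 91 = 0 ∩ |EB|² = 1805/9]
2. E_y = -1/3  [line 19·x + 7·y + 91 = 0 ∩ |EB|² = 1805/9]
   → E = (-14/3, -1/3)
3. A_x = 622/73  [D, E, A are collinear ∩ BA ⟂ DE]
4. A_y = 77/73  [D, E, A are collinear ∩ BA ⟂ DE]
   → A = (622/73, 77/73)

A = (622/73, 77/73)
E = (-14/3, -1/3)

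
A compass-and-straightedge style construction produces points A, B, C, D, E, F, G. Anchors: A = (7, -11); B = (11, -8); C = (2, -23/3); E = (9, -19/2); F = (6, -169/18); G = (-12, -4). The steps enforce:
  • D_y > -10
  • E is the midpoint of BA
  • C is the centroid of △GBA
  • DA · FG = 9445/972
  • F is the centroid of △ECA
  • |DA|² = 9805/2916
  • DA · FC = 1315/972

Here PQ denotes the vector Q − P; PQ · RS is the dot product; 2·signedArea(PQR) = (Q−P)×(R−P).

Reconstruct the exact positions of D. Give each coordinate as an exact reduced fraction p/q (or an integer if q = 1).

1. D_x = 8  [DA · FG = 9445/972 ∩ DA · FC = 1315/972]
2. D_y = -511/54  [DA · FG = 9445/972 ∩ DA · FC = 1315/972]
   → D = (8, -511/54)

D = (8, -511/54)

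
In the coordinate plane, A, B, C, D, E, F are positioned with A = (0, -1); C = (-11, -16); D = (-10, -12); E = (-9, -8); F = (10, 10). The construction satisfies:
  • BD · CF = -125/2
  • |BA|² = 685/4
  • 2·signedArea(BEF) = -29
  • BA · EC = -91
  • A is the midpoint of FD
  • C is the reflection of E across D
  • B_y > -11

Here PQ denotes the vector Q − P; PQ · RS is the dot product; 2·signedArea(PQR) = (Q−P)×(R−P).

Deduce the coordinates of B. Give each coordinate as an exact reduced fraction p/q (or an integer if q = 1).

B = (-19/2, -10)

1. B_x = -19/2  [BA · EC = -91 ∩ 2·signedArea(BEF) = -29]
2. B_y = -10  [BA · EC = -91 ∩ 2·signedArea(BEF) = -29]
   → B = (-19/2, -10)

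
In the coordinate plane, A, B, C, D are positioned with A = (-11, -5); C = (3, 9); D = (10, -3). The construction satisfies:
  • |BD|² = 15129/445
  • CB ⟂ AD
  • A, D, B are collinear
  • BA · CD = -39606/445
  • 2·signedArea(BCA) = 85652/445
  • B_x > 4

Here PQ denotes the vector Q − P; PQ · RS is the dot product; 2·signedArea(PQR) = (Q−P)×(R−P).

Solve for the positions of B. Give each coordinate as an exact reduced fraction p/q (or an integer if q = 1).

1. B_x = 1867/445  [A, D, B are collinear ∩ CB ⟂ AD]
2. B_y = -1581/445  [A, D, B are collinear ∩ CB ⟂ AD]
   → B = (1867/445, -1581/445)

B = (1867/445, -1581/445)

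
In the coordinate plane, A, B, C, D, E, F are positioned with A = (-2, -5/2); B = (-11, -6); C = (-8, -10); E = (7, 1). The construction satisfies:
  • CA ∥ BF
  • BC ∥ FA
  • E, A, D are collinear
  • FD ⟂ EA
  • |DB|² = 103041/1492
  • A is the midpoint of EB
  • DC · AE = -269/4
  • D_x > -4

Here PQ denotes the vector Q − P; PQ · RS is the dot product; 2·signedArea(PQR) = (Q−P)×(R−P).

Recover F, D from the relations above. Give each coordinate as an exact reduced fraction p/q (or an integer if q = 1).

D = (-1214/373, -2229/746)
F = (-5, 3/2)

1. F_x = -5  [BC ∥ FA ∩ CA ∥ BF]
2. F_y = 3/2  [BC ∥ FA ∩ CA ∥ BF]
   → F = (-5, 3/2)
3. D_x = -1214/373  [E, A, D are collinear ∩ FD ⟂ EA]
4. D_y = -2229/746  [E, A, D are collinear ∩ FD ⟂ EA]
   → D = (-1214/373, -2229/746)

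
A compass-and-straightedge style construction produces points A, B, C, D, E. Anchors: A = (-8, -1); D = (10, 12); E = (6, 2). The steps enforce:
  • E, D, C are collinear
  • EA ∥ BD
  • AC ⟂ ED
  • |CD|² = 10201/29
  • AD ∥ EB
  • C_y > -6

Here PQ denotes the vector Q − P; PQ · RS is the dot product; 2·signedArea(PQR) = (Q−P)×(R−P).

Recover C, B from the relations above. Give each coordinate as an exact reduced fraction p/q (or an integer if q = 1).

1. C_x = 88/29  [E, D, C are collinear ∩ AC ⟂ ED]
2. C_y = -157/29  [E, D, C are collinear ∩ AC ⟂ ED]
   → C = (88/29, -157/29)
3. B_x = 24  [EA ∥ BD ∩ AD ∥ EB]
4. B_y = 15  [EA ∥ BD ∩ AD ∥ EB]
   → B = (24, 15)

B = (24, 15)
C = (88/29, -157/29)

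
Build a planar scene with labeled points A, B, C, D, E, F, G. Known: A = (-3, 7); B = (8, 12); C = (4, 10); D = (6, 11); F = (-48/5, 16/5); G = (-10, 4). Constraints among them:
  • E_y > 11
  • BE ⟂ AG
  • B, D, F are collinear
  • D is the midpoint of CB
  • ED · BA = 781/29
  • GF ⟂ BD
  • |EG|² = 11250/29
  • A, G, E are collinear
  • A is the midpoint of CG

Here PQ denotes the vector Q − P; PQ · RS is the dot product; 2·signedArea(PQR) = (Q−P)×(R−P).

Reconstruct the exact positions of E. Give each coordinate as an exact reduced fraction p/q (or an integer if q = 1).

E = (235/29, 341/29)

1. E_x = 235/29  [A, G, E are collinear ∩ BE ⟂ AG]
2. E_y = 341/29  [A, G, E are collinear ∩ BE ⟂ AG]
   → E = (235/29, 341/29)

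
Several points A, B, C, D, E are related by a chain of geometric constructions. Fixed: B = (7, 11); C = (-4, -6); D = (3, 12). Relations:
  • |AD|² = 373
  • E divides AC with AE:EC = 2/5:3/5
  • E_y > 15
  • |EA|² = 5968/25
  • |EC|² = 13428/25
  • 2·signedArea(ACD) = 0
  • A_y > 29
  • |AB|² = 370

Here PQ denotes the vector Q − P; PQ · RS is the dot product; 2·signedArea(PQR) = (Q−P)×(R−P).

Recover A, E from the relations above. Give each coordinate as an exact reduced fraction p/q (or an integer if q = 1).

A = (10, 30)
E = (22/5, 78/5)

1. A_x = 10  [line -18·x + 7·y + -30 = 0 ∩ |AD|² = 373]
2. A_y = 30  [line -18·x + 7·y + -30 = 0 ∩ |AD|² = 373]
   → A = (10, 30)
3. E_x = 22/5  [E divides AC with AE:EC = 2/5:3/5]
4. E_y = 78/5  [E divides AC with AE:EC = 2/5:3/5]
   → E = (22/5, 78/5)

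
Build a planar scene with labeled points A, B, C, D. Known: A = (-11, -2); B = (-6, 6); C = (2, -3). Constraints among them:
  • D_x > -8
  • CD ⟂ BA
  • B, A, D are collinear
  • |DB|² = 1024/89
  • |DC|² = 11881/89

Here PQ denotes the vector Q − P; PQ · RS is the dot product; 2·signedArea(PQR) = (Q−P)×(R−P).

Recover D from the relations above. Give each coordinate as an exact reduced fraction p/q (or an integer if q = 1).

1. D_x = -694/89  [B, A, D are collinear ∩ CD ⟂ BA]
2. D_y = 278/89  [B, A, D are collinear ∩ CD ⟂ BA]
   → D = (-694/89, 278/89)

D = (-694/89, 278/89)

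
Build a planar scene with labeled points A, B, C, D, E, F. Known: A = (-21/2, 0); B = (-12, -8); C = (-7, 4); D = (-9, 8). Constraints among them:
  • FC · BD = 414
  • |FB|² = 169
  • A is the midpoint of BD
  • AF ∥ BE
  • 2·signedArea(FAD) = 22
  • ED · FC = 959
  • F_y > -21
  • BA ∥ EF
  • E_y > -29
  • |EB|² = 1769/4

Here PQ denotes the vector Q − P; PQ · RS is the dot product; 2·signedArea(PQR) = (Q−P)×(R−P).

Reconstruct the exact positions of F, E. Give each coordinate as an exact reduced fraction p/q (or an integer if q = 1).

1. F_x = -17  [FC · BD = 414 ∩ 2·signedArea(FAD) = 22]
2. F_y = -20  [FC · BD = 414 ∩ 2·signedArea(FAD) = 22]
   → F = (-17, -20)
3. E_x = -37/2  [BA ∥ EF ∩ AF ∥ BE]
4. E_y = -28  [BA ∥ EF ∩ AF ∥ BE]
   → E = (-37/2, -28)

E = (-37/2, -28)
F = (-17, -20)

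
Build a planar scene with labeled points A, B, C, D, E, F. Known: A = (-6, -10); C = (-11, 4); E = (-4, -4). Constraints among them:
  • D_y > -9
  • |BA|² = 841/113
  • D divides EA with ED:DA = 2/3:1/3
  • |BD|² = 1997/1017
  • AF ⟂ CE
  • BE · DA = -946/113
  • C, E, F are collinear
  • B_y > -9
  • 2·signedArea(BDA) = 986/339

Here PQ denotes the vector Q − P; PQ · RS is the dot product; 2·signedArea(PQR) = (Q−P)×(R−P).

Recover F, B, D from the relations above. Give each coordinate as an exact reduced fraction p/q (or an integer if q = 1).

1. F_x = -214/113  [C, E, F are collinear ∩ AF ⟂ CE]
2. F_y = -724/113  [C, E, F are collinear ∩ AF ⟂ CE]
   → F = (-214/113, -724/113)
3. D_x = -16/3  [D divides EA with ED:DA = 2/3:1/3]
4. D_y = -8  [D divides EA with ED:DA = 2/3:1/3]
   → D = (-16/3, -8)
5. B_x = -446/113  [BE · DA = -946/113 ∩ 2·signedArea(BDA) = 986/339]
6. B_y = -927/113  [BE · DA = -946/113 ∩ 2·signedArea(BDA) = 986/339]
   → B = (-446/113, -927/113)

B = (-446/113, -927/113)
D = (-16/3, -8)
F = (-214/113, -724/113)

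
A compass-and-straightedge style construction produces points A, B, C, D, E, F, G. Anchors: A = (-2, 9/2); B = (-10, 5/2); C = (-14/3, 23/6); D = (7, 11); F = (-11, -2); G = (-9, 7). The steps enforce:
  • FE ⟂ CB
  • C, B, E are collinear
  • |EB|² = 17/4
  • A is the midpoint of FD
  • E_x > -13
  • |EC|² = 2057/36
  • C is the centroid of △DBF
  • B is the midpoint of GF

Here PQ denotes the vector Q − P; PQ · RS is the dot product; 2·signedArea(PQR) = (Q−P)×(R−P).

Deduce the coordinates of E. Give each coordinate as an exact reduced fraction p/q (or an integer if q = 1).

1. E_x = -12  [C, B, E are collinear ∩ FE ⟂ CB]
2. E_y = 2  [C, B, E are collinear ∩ FE ⟂ CB]
   → E = (-12, 2)

E = (-12, 2)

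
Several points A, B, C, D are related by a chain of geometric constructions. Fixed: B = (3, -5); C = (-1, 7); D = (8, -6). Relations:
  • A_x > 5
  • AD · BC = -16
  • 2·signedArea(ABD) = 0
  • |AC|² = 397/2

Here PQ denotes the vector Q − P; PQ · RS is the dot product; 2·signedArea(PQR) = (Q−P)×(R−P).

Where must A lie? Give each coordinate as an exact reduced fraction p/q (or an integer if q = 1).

A = (11/2, -11/2)

1. A_x = 11/2  [2·signedArea(ABD) = 0 ∩ AD · BC = -16]
2. A_y = -11/2  [2·signedArea(ABD) = 0 ∩ AD · BC = -16]
   → A = (11/2, -11/2)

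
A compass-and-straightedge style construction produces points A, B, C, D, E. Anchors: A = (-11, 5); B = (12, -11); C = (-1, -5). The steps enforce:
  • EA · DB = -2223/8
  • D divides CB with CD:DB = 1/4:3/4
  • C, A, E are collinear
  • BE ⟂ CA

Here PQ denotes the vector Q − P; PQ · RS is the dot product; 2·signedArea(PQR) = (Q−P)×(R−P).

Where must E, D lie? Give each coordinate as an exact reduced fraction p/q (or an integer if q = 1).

D = (9/4, -13/2)
E = (17/2, -29/2)

1. E_x = 17/2  [C, A, E are collinear ∩ BE ⟂ CA]
2. E_y = -29/2  [C, A, E are collinear ∩ BE ⟂ CA]
   → E = (17/2, -29/2)
3. D_x = 9/4  [D divides CB with CD:DB = 1/4:3/4]
4. D_y = -13/2  [D divides CB with CD:DB = 1/4:3/4]
   → D = (9/4, -13/2)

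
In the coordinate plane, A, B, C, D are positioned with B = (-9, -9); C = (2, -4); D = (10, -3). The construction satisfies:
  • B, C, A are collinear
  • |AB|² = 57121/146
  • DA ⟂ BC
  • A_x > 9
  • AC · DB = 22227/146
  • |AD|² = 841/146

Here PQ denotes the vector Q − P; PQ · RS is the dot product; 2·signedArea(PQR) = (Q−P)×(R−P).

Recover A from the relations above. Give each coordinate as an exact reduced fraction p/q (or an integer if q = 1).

A = (1315/146, -119/146)

1. A_x = 1315/146  [B, C, A are collinear ∩ DA ⟂ BC]
2. A_y = -119/146  [B, C, A are collinear ∩ DA ⟂ BC]
   → A = (1315/146, -119/146)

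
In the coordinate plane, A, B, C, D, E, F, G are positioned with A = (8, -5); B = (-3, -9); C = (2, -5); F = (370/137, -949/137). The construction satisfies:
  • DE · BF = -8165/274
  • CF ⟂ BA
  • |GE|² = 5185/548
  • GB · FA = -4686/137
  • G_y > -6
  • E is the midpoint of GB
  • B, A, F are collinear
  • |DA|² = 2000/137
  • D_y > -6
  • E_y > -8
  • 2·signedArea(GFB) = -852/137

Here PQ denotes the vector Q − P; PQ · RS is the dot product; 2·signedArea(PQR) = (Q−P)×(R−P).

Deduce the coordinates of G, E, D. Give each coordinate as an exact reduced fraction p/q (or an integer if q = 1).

1. G_x = 322/137  [2·signedArea(GFB) = -852/137 ∩ GB · FA = -4686/137]
2. G_y = -817/137  [2·signedArea(GFB) = -852/137 ∩ GB · FA = -4686/137]
   → G = (322/137, -817/137)
3. E_x = -89/274  [E is the midpoint of GB]
4. E_y = -1025/137  [E is the midpoint of GB]
   → E = (-89/274, -1025/137)
5. D_x = 580/137  [line -781/137·x + -284/137·y + 1704/137 = 0 ∩ |DA|² = 2000/137]
6. D_y = -773/137  [line -781/137·x + -284/137·y + 1704/137 = 0 ∩ |DA|² = 2000/137]
   → D = (580/137, -773/137)

D = (580/137, -773/137)
E = (-89/274, -1025/137)
G = (322/137, -817/137)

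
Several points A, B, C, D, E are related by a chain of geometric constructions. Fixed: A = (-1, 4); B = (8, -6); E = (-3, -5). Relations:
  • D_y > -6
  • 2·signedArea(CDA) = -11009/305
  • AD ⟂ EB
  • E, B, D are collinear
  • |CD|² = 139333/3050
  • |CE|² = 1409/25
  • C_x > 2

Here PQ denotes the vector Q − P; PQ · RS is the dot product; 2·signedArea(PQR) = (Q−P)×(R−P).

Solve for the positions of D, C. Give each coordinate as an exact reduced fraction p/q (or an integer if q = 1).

C = (13/5, 0)
D = (-223/122, -623/122)

1. D_x = -223/122  [E, B, D are collinear ∩ AD ⟂ EB]
2. D_y = -623/122  [E, B, D are collinear ∩ AD ⟂ EB]
   → D = (-223/122, -623/122)
3. C_x = 13/5  [line -1111/122·x + 101/122·y + 14443/610 = 0 ∩ |CD|² = 139333/3050]
4. C_y = 0  [line -1111/122·x + 101/122·y + 14443/610 = 0 ∩ |CD|² = 139333/3050]
   → C = (13/5, 0)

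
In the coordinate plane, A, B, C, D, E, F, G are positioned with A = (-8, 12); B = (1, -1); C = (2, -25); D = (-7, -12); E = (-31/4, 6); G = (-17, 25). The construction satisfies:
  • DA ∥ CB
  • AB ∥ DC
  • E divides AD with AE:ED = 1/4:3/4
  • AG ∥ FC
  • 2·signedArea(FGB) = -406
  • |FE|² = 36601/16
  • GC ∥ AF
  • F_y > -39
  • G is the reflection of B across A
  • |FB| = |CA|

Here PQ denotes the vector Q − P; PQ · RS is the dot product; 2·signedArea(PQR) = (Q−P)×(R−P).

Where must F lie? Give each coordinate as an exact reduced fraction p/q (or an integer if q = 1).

F = (11, -38)

1. F_x = 11  [AG ∥ FC ∩ GC ∥ AF]
2. F_y = -38  [AG ∥ FC ∩ GC ∥ AF]
   → F = (11, -38)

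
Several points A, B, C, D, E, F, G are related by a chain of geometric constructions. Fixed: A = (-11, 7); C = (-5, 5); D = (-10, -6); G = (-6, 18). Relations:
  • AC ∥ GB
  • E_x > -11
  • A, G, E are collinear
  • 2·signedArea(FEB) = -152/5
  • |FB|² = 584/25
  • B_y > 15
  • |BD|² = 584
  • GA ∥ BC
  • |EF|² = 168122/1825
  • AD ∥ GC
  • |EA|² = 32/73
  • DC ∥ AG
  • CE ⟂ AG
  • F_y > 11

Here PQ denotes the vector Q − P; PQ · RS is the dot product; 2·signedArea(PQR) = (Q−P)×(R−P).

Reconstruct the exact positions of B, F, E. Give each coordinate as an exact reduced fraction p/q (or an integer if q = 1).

1. B_x = 0  [GA ∥ BC ∩ AC ∥ GB]
2. B_y = 16  [GA ∥ BC ∩ AC ∥ GB]
   → B = (0, 16)
3. E_x = -783/73  [A, G, E are collinear ∩ CE ⟂ AG]
4. E_y = 555/73  [A, G, E are collinear ∩ CE ⟂ AG]
   → E = (-783/73, 555/73)
5. F_x = -2  [line -613/73·x + 783/73·y + -51544/365 = 0 ∩ |EF|² = 168122/1825]
6. F_y = 58/5  [line -613/73·x + 783/73·y + -51544/365 = 0 ∩ |EF|² = 168122/1825]
   → F = (-2, 58/5)

B = (0, 16)
E = (-783/73, 555/73)
F = (-2, 58/5)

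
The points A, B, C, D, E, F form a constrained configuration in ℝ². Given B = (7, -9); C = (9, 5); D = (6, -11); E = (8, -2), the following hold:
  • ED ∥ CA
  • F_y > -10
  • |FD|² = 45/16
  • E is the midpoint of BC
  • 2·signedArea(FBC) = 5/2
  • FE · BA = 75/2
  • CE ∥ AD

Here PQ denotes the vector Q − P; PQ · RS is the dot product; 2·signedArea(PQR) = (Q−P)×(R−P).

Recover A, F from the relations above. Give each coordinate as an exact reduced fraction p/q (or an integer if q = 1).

1. A_x = 7  [CE ∥ AD ∩ ED ∥ CA]
2. A_y = -4  [CE ∥ AD ∩ ED ∥ CA]
   → A = (7, -4)
3. F_x = 27/4  [2·signedArea(FBC) = 5/2 ∩ FE · BA = 75/2]
4. F_y = -19/2  [2·signedArea(FBC) = 5/2 ∩ FE · BA = 75/2]
   → F = (27/4, -19/2)

A = (7, -4)
F = (27/4, -19/2)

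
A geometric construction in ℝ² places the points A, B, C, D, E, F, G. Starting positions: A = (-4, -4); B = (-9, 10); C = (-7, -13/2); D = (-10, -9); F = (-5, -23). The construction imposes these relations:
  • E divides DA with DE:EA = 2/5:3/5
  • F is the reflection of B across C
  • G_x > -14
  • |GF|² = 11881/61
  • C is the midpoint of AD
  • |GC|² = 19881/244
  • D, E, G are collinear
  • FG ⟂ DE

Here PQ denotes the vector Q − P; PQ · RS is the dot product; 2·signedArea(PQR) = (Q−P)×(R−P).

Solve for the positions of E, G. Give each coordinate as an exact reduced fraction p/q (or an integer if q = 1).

E = (-38/5, -7)
G = (-850/61, -749/61)

1. E_x = -38/5  [E divides DA with DE:EA = 2/5:3/5]
2. E_y = -7  [E divides DA with DE:EA = 2/5:3/5]
   → E = (-38/5, -7)
3. G_x = -850/61  [D, E, G are collinear ∩ FG ⟂ DE]
4. G_y = -749/61  [D, E, G are collinear ∩ FG ⟂ DE]
   → G = (-850/61, -749/61)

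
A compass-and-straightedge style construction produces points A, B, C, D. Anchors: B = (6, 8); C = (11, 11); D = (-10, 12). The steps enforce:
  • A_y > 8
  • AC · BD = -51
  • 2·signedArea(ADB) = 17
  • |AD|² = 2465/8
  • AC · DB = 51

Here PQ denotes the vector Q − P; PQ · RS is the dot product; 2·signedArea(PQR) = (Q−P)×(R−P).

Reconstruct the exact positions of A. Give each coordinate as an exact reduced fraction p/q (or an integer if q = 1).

1. A_x = 29/4  [2·signedArea(ADB) = 17 ∩ AC · DB = 51]
2. A_y = 35/4  [2·signedArea(ADB) = 17 ∩ AC · DB = 51]
   → A = (29/4, 35/4)

A = (29/4, 35/4)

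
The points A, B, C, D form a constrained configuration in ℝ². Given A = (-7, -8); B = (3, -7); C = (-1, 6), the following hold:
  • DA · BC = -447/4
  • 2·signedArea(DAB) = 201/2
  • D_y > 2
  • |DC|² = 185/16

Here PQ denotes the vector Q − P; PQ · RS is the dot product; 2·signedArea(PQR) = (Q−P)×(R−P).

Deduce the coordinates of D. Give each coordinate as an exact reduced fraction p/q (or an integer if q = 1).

D = (0, 11/4)

1. D_x = 0  [2·signedArea(DAB) = 201/2 ∩ DA · BC = -447/4]
2. D_y = 11/4  [2·signedArea(DAB) = 201/2 ∩ DA · BC = -447/4]
   → D = (0, 11/4)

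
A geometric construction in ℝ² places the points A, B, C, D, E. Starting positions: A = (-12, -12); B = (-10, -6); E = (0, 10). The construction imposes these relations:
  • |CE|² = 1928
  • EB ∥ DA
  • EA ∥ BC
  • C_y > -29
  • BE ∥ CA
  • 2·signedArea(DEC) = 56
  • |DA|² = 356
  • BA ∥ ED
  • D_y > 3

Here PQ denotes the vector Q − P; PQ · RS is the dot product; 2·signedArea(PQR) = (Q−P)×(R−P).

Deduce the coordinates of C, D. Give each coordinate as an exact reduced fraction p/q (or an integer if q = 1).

C = (-22, -28)
D = (-2, 4)

1. C_x = -22  [BE ∥ CA ∩ EA ∥ BC]
2. C_y = -28  [BE ∥ CA ∩ EA ∥ BC]
   → C = (-22, -28)
3. D_x = -2  [EB ∥ DA ∩ BA ∥ ED]
4. D_y = 4  [EB ∥ DA ∩ BA ∥ ED]
   → D = (-2, 4)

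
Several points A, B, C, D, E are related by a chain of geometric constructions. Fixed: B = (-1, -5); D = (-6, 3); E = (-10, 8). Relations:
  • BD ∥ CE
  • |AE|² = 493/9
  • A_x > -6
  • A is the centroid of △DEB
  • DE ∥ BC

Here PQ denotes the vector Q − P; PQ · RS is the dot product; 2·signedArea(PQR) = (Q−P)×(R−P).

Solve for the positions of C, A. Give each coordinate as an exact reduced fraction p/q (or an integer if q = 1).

A = (-17/3, 2)
C = (-5, 0)

1. C_x = -5  [BD ∥ CE ∩ DE ∥ BC]
2. C_y = 0  [BD ∥ CE ∩ DE ∥ BC]
   → C = (-5, 0)
3. A_x = -17/3  [A is the centroid of △DEB]
4. A_y = 2  [A is the centroid of △DEB]
   → A = (-17/3, 2)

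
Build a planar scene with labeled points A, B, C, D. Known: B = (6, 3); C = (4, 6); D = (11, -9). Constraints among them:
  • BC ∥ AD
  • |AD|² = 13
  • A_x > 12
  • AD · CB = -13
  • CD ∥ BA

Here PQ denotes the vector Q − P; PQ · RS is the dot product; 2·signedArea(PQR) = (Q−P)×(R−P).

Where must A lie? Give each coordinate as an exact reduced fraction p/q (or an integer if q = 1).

A = (13, -12)

1. A_x = 13  [BC ∥ AD ∩ CD ∥ BA]
2. A_y = -12  [BC ∥ AD ∩ CD ∥ BA]
   → A = (13, -12)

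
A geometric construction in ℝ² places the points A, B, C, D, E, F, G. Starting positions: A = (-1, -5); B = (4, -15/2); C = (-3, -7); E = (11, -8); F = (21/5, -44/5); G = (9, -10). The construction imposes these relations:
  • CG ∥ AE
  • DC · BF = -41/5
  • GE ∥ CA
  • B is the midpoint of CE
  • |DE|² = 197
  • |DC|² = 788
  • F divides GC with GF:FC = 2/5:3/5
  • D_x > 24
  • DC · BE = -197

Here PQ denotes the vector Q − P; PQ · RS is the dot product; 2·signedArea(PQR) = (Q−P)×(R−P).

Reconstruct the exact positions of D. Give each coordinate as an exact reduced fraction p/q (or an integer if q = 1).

D = (25, -9)

1. D_x = 25  [DC · BF = -41/5 ∩ DC · BE = -197]
2. D_y = -9  [DC · BF = -41/5 ∩ DC · BE = -197]
   → D = (25, -9)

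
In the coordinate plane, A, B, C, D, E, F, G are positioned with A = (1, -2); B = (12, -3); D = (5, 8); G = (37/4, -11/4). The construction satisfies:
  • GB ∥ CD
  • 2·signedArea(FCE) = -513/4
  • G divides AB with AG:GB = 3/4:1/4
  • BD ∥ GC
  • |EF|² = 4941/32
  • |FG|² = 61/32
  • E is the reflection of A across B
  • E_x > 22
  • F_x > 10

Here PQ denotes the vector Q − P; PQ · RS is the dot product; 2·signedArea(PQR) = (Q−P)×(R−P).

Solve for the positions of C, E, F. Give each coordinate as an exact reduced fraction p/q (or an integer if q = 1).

C = (9/4, 33/4)
E = (23, -4)
F = (85/8, -23/8)

1. C_x = 9/4  [GB ∥ CD ∩ BD ∥ GC]
2. C_y = 33/4  [GB ∥ CD ∩ BD ∥ GC]
   → C = (9/4, 33/4)
3. E_x = 23  [E is the reflection of A across B]
4. E_y = -4  [E is the reflection of A across B]
   → E = (23, -4)
5. F_x = 85/8  [line 49/4·x + 83/4·y + -141/2 = 0 ∩ |FG|² = 61/32]
6. F_y = -23/8  [line 49/4·x + 83/4·y + -141/2 = 0 ∩ |FG|² = 61/32]
   → F = (85/8, -23/8)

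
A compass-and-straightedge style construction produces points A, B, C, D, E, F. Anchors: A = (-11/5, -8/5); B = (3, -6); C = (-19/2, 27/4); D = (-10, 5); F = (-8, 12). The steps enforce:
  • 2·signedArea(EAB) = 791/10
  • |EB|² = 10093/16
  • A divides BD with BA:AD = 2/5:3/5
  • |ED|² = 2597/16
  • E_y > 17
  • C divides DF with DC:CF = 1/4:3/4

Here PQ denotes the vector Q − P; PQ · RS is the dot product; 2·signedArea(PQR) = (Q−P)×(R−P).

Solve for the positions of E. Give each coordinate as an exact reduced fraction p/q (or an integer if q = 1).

1. E_x = -13/2  [line 22/5·x + 26/5·y + -611/10 = 0 ∩ |EB|² = 10093/16]
2. E_y = 69/4  [line 22/5·x + 26/5·y + -611/10 = 0 ∩ |EB|² = 10093/16]
   → E = (-13/2, 69/4)

E = (-13/2, 69/4)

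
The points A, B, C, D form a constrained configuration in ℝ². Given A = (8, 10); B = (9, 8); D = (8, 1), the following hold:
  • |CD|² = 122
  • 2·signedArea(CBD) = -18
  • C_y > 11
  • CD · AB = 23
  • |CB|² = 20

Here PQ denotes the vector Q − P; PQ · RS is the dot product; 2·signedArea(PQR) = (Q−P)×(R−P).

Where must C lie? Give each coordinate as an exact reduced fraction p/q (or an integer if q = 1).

C = (7, 12)

1. C_x = 7  [CD · AB = 23 ∩ 2·signedArea(CBD) = -18]
2. C_y = 12  [CD · AB = 23 ∩ 2·signedArea(CBD) = -18]
   → C = (7, 12)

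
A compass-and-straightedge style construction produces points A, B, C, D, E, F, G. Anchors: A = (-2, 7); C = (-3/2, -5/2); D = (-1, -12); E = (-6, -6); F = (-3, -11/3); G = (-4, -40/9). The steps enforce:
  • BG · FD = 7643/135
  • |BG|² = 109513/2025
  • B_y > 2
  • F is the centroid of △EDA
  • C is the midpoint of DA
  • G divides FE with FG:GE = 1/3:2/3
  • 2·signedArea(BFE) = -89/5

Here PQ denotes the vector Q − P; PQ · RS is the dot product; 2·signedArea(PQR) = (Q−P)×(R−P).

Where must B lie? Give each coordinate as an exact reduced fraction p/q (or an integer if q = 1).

B = (-12/5, 41/15)

1. B_x = -12/5  [BG · FD = 7643/135 ∩ 2·signedArea(BFE) = -89/5]
2. B_y = 41/15  [BG · FD = 7643/135 ∩ 2·signedArea(BFE) = -89/5]
   → B = (-12/5, 41/15)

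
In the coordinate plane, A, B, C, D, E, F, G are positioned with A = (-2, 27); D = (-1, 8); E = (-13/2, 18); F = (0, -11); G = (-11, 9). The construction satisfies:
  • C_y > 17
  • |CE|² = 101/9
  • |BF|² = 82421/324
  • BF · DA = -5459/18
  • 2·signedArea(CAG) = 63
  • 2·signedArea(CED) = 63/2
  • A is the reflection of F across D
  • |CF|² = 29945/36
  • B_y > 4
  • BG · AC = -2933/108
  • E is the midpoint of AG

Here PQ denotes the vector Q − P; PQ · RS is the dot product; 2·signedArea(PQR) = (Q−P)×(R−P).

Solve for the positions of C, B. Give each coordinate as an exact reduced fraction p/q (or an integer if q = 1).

1. C_x = -19/6  [2·signedArea(CAG) = 63 ∩ 2·signedArea(CED) = 63/2]
2. C_y = 53/3  [2·signedArea(CAG) = 63 ∩ 2·signedArea(CED) = 63/2]
   → C = (-19/6, 53/3)
3. B_x = -25/18  [BG · AC = -2933/108 ∩ BF · DA = -5459/18]
4. B_y = 44/9  [BG · AC = -2933/108 ∩ BF · DA = -5459/18]
   → B = (-25/18, 44/9)

B = (-25/18, 44/9)
C = (-19/6, 53/3)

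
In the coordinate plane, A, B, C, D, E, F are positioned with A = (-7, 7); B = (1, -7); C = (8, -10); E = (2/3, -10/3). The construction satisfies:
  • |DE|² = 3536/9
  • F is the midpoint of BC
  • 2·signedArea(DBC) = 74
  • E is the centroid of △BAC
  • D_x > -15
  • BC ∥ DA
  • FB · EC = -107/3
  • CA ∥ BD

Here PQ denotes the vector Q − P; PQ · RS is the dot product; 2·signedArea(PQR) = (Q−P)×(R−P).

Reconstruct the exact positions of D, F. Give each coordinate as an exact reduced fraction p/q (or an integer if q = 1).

1. D_x = -14  [BC ∥ DA ∩ CA ∥ BD]
2. D_y = 10  [BC ∥ DA ∩ CA ∥ BD]
   → D = (-14, 10)
3. F_x = 9/2  [F is the midpoint of BC]
4. F_y = -17/2  [F is the midpoint of BC]
   → F = (9/2, -17/2)

D = (-14, 10)
F = (9/2, -17/2)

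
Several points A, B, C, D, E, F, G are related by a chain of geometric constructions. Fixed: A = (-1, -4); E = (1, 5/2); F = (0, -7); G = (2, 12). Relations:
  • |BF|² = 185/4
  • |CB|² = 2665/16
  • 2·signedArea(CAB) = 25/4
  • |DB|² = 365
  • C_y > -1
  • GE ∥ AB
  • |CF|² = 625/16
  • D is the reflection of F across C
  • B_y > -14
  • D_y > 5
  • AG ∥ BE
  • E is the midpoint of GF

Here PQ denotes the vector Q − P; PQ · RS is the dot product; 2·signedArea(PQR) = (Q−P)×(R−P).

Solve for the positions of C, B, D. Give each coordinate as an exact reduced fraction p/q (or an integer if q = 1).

B = (-2, -27/2)
C = (0, -3/4)
D = (0, 11/2)

1. B_x = -2  [AG ∥ BE ∩ GE ∥ AB]
2. B_y = -27/2  [AG ∥ BE ∩ GE ∥ AB]
   → B = (-2, -27/2)
3. C_x = 0  [line 19/2·x + -1·y + -3/4 = 0 ∩ |CB|² = 2665/16]
4. C_y = -3/4  [line 19/2·x + -1·y + -3/4 = 0 ∩ |CB|² = 2665/16]
   → C = (0, -3/4)
5. D_x = 0  [D is the reflection of F across C]
6. D_y = 11/2  [D is the reflection of F across C]
   → D = (0, 11/2)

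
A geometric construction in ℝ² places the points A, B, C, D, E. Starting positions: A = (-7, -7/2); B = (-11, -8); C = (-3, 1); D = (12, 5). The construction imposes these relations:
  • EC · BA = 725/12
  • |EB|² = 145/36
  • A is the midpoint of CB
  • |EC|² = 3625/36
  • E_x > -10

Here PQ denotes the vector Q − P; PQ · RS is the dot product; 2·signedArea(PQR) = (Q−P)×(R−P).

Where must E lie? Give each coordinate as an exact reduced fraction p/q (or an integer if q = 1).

1. E_x = -29/3  [line -4·x + -9/2·y + -815/12 = 0 ∩ |EC|² = 3625/36]
2. E_y = -13/2  [line -4·x + -9/2·y + -815/12 = 0 ∩ |EC|² = 3625/36]
   → E = (-29/3, -13/2)

E = (-29/3, -13/2)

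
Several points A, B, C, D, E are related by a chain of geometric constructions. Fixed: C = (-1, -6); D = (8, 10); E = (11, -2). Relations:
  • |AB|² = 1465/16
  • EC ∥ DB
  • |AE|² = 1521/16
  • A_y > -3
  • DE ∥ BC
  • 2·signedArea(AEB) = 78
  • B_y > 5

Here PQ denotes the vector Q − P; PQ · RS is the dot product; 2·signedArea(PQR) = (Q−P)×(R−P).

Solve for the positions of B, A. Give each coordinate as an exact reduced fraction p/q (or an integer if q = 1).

1. B_x = -4  [DE ∥ BC ∩ EC ∥ DB]
2. B_y = 6  [DE ∥ BC ∩ EC ∥ DB]
   → B = (-4, 6)
3. A_x = 5/4  [line -8·x + -15·y + -20 = 0 ∩ |AE|² = 1521/16]
4. A_y = -2  [line -8·x + -15·y + -20 = 0 ∩ |AE|² = 1521/16]
   → A = (5/4, -2)

A = (5/4, -2)
B = (-4, 6)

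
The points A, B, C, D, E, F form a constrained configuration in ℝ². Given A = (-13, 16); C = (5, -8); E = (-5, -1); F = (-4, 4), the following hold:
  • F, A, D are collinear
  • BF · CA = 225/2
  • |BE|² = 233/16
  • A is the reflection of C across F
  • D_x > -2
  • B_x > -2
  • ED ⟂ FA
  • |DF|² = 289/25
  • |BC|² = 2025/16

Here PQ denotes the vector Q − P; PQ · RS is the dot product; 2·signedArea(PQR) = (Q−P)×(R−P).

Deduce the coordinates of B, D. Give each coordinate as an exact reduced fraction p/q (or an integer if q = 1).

B = (-7/4, 1)
D = (-49/25, 32/25)

1. B_x = -7/4  [line 18·x + -24·y + 111/2 = 0 ∩ |BC|² = 2025/16]
2. B_y = 1  [line 18·x + -24·y + 111/2 = 0 ∩ |BC|² = 2025/16]
   → B = (-7/4, 1)
3. D_x = -49/25  [F, A, D are collinear ∩ ED ⟂ FA]
4. D_y = 32/25  [F, A, D are collinear ∩ ED ⟂ FA]
   → D = (-49/25, 32/25)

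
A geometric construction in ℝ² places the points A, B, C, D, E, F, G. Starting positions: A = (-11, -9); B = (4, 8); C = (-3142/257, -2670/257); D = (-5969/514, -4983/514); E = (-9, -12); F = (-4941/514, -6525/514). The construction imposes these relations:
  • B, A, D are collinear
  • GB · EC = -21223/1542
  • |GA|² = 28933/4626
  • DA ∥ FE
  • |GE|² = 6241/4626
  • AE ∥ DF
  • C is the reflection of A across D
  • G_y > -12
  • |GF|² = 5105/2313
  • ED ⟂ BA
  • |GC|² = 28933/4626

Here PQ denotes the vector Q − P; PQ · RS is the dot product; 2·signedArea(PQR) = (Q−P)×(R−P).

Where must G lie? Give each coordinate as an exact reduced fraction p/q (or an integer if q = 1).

1. G_x = -15221/1542  [line 829/257·x + -414/257·y + 21199/1542 = 0 ∩ |GF|² = 5105/2313]
2. G_y = -5773/514  [line 829/257·x + -414/257·y + 21199/1542 = 0 ∩ |GF|² = 5105/2313]
   → G = (-15221/1542, -5773/514)

G = (-15221/1542, -5773/514)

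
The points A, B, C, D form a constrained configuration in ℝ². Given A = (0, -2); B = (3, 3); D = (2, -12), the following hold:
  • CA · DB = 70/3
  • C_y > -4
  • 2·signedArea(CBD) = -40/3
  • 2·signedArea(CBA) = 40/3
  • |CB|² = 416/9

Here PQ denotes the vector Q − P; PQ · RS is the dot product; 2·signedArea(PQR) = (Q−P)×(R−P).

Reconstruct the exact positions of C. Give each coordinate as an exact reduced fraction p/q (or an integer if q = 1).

1. C_x = 5/3  [2·signedArea(CBD) = -40/3 ∩ 2·signedArea(CBA) = 40/3]
2. C_y = -11/3  [2·signedArea(CBD) = -40/3 ∩ 2·signedArea(CBA) = 40/3]
   → C = (5/3, -11/3)

C = (5/3, -11/3)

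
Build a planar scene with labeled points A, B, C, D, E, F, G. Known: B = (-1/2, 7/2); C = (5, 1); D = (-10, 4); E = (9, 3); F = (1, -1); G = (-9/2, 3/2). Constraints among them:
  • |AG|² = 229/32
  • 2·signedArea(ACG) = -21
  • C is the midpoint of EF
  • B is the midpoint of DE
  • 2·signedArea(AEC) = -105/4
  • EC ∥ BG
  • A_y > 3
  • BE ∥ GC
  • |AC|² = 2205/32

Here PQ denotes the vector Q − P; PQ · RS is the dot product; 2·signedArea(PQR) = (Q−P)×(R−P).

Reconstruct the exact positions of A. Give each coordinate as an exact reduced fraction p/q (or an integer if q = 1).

1. A_x = -23/8  [2·signedArea(AEC) = -105/4 ∩ 2·signedArea(ACG) = -21]
2. A_y = 29/8  [2·signedArea(AEC) = -105/4 ∩ 2·signedArea(ACG) = -21]
   → A = (-23/8, 29/8)

A = (-23/8, 29/8)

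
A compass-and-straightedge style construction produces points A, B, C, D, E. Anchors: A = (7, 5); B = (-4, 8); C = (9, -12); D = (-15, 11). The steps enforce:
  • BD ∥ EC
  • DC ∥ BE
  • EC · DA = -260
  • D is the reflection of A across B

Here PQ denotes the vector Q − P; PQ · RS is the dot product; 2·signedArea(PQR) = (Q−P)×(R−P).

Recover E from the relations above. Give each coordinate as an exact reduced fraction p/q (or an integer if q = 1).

1. E_x = 20  [BD ∥ EC ∩ DC ∥ BE]
2. E_y = -15  [BD ∥ EC ∩ DC ∥ BE]
   → E = (20, -15)

E = (20, -15)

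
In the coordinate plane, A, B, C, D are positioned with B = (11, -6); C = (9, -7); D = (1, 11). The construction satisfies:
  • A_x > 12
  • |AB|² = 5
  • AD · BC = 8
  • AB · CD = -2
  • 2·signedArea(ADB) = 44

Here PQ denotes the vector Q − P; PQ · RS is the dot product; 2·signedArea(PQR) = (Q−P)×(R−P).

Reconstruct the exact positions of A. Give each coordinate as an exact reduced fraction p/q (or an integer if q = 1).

A = (13, -5)

1. A_x = 13  [AD · BC = 8 ∩ AB · CD = -2]
2. A_y = -5  [AD · BC = 8 ∩ AB · CD = -2]
   → A = (13, -5)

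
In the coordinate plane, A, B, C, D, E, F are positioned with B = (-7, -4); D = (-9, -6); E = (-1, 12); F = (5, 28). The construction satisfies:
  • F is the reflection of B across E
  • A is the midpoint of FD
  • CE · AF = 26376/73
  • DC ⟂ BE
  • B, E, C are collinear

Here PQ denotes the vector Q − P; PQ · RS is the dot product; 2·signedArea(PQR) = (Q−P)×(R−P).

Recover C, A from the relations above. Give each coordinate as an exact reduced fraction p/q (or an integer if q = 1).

1. C_x = -577/73  [B, E, C are collinear ∩ DC ⟂ BE]
2. C_y = -468/73  [B, E, C are collinear ∩ DC ⟂ BE]
   → C = (-577/73, -468/73)
3. A_x = -2  [A is the midpoint of FD]
4. A_y = 11  [A is the midpoint of FD]
   → A = (-2, 11)

A = (-2, 11)
C = (-577/73, -468/73)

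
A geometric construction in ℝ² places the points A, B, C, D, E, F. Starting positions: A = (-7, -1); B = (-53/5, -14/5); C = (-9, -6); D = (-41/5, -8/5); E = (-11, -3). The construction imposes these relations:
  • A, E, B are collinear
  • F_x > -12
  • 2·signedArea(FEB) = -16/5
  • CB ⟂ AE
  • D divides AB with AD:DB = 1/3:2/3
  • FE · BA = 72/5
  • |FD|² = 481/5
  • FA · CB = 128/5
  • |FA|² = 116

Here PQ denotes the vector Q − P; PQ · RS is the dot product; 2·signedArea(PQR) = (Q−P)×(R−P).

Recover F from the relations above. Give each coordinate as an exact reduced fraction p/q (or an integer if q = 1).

F = (-11, -11)

1. F_x = -11  [FA · CB = 128/5 ∩ FE · BA = 72/5]
2. F_y = -11  [FA · CB = 128/5 ∩ FE · BA = 72/5]
   → F = (-11, -11)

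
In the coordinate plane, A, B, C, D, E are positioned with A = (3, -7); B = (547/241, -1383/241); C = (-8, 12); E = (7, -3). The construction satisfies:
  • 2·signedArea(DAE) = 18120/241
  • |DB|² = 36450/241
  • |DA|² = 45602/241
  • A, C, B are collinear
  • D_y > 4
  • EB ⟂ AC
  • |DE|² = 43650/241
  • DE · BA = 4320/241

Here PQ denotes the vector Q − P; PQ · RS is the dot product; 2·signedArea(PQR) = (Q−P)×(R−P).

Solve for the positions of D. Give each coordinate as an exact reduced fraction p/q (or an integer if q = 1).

1. D_x = -938/241  [2·signedArea(DAE) = 18120/241 ∩ DE · BA = 4320/241]
2. D_y = 1182/241  [2·signedArea(DAE) = 18120/241 ∩ DE · BA = 4320/241]
   → D = (-938/241, 1182/241)

D = (-938/241, 1182/241)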